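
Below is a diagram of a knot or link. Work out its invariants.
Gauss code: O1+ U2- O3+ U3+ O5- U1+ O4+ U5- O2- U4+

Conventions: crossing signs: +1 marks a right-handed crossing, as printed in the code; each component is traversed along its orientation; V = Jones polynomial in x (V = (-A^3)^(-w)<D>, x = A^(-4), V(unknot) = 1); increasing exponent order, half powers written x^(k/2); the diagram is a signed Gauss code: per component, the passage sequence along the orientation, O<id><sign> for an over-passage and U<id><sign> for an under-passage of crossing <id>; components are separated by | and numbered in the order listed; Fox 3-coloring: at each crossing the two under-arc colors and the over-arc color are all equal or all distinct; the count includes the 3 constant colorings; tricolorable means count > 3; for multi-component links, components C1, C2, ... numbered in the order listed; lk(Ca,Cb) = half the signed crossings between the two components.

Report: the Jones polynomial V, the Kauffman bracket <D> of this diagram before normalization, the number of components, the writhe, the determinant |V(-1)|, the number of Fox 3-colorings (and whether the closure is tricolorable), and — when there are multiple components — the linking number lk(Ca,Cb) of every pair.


V(x) = x^-2 - x^-1 + 1 - x + x^2
bracket: -A^-5 + A^-1 - A^3 + A^7 - A^11, w = +1
1 component, writhe +1, over 5 crossings
det 5, colorings 3 of 3^5 — not tricolorable
observation: w = +1 shifts under R1 moves; the (-A^3)^(-1) factor cancels that in V


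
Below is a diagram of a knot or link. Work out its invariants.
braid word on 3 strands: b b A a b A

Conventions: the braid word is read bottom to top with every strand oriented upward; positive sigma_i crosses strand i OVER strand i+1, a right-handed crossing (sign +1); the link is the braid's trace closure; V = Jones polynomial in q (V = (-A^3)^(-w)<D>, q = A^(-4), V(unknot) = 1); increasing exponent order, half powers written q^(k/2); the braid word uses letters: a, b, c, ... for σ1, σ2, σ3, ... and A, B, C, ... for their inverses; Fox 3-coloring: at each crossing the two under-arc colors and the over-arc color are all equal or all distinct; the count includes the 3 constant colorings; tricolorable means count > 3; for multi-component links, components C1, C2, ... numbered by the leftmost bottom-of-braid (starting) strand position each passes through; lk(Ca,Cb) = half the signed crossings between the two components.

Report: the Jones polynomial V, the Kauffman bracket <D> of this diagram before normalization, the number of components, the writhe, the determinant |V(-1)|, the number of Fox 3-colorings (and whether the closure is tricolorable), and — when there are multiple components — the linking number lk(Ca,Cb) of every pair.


Jones polynomial: V(q) = q + q^3 - q^4
<D> = -A^-10 + A^-6 + A^2; writhe +2
components 1, writhe +2 (6 crossings)
3-colorings: 9 of 3^6, det 3 — tricolorable
note: inverse pairs cancel, leaving σ2 σ2 σ2 σ1⁻¹


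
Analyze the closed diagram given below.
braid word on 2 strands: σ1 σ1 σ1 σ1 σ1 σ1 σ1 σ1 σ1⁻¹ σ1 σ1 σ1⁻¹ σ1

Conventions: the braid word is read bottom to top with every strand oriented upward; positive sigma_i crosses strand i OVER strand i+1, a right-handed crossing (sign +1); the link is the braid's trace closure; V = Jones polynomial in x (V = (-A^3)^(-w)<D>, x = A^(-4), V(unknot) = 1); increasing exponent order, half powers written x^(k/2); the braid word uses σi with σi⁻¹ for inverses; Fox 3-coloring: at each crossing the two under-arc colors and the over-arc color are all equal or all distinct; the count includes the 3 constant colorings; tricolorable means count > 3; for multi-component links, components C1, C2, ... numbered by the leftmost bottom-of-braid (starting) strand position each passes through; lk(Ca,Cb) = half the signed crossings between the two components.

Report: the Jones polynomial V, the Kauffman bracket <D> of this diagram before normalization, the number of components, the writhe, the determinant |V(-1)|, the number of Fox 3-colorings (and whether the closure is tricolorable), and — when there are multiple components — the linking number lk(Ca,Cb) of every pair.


V(x) = x^4 + x^6 - x^7 + x^8 - x^9 + x^10 - x^11 + x^12 - x^13
bracket: A^-25 - A^-21 + A^-17 - A^-13 + A^-9 - A^-5 + A^-1 - A^3 - A^11, w = +9
1 component, writhe +9, over 13 crossings
det 9, colorings 9 of 3^13 — tricolorable
observation: w = +9 (over 13 crossings) is diagram-only; (-A^3)^(-9) removes it from V


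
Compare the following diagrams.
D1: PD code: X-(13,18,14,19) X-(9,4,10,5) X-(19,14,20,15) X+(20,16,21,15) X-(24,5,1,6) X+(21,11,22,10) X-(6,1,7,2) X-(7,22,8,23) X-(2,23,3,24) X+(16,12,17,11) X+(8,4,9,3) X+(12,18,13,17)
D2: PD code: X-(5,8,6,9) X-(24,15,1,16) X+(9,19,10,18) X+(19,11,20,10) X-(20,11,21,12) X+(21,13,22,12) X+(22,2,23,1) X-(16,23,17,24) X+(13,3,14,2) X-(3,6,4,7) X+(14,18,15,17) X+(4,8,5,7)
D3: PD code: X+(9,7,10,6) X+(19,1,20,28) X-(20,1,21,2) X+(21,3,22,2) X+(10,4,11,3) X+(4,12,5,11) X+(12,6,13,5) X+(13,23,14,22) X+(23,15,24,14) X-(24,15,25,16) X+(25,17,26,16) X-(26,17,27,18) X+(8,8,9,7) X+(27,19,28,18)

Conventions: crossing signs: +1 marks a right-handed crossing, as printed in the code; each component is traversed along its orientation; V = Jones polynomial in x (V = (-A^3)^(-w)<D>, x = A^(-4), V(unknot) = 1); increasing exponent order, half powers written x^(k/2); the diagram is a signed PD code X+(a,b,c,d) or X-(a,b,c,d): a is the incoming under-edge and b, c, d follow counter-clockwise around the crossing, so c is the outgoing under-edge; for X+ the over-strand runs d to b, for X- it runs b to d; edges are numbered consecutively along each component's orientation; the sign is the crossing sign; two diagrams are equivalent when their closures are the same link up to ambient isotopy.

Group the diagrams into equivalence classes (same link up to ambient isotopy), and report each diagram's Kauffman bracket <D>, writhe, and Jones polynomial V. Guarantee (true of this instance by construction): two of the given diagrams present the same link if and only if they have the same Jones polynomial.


classes: {D1} | {D2} | {D3}
V(D1) = -x^-4 + x^-3 + x^-1  [12 crossings, <D> = A^-2 + A^6 - A^10, w = -2]
V(D2) = x^-1 - 1 + 2x - 2x^2 + 2x^3 - 2x^4 + x^5  [12 crossings, <D> = A^-14 - 2A^-10 + 2A^-6 - 2A^-2 + 2A^2 - A^6 + A^10, w = +2]
V(D3) = x^2 + 2x^4 - 2x^5 + x^6 - 2x^7 + x^8  (w +8, c 14, <D> = A^-8 - 2A^-4 + 1 - 2A^4 + 2A^8 + A^16)
insight: 3 classes among 3 diagrams; unequal V(x) rules out equality


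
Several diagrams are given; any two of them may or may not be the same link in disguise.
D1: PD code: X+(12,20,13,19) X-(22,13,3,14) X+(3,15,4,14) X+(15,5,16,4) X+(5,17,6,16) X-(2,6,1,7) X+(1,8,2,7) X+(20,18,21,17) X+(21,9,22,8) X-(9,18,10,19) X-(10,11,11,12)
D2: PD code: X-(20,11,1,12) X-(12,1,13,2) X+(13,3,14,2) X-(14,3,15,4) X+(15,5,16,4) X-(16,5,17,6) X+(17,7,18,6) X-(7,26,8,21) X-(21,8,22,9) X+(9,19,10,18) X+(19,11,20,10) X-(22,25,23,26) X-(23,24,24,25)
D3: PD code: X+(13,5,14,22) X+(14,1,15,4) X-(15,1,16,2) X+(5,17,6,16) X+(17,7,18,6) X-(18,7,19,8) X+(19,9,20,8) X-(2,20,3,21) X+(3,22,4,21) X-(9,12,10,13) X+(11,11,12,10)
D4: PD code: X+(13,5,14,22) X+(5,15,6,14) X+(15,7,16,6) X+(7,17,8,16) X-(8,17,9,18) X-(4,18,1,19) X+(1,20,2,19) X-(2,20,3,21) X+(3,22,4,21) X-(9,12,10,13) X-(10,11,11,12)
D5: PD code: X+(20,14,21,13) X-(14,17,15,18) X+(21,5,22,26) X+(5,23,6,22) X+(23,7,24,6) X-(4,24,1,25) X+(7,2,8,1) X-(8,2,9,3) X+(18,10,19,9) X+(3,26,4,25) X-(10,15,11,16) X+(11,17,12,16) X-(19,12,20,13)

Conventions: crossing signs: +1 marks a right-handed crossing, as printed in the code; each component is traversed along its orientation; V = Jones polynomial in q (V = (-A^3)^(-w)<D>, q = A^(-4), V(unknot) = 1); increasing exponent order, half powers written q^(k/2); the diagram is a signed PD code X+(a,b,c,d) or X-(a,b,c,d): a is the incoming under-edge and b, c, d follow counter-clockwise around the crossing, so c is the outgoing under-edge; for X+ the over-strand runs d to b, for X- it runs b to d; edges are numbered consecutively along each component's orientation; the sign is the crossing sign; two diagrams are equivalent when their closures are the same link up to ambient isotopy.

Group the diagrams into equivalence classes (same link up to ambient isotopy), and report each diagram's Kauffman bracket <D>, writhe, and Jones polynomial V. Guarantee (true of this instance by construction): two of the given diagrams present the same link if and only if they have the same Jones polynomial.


classes: {D1, D3, D4, D5} | {D2}
V(D1) = -q^(1/2) - q^(3/2) - q^(5/2) + q^(9/2)  [11 crossings, <D> = -A^-9 + A^-1 + A^3 + A^7, w = +3]
D2 (bracket A^-7 + A; 13 crossings at w = -3): V = -q^(-5/2) - q^(-1/2)
V(D3) = -q^(1/2) - q^(3/2) - q^(5/2) + q^(9/2)  [11 crossings, <D> = -A^-9 + A^-1 + A^3 + A^7, w = +3]
D4 (bracket -A^-15 + A^-7 + A^-3 + A; 11 crossings at w = +1): V = -q^(1/2) - q^(3/2) - q^(5/2) + q^(9/2)
V(D5) = -q^(1/2) - q^(3/2) - q^(5/2) + q^(9/2)  (w +3, c 13, <D> = -A^-9 + A^-1 + A^3 + A^7)
note: 2 classes among 5 diagrams; unequal V(q) rules out equality


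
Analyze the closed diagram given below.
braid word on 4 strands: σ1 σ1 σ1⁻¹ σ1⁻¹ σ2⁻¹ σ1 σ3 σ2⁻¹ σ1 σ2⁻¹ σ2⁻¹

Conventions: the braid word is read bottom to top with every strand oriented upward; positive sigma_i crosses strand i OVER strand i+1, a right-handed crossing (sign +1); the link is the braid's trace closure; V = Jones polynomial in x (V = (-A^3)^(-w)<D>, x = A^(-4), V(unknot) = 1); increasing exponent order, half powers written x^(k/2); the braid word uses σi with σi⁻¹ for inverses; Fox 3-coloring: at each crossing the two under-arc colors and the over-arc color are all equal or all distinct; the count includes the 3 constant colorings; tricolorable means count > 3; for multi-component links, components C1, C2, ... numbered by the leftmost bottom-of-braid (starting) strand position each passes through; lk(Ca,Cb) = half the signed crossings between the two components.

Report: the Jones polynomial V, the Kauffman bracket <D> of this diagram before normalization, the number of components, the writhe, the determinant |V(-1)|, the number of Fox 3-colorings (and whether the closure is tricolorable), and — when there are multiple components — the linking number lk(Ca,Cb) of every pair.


V(x) = x^-5 - 2x^-4 + 2x^-3 - 2x^-2 + 2x^-1 - 1 + x
bracket: -A^-7 + A^-3 - 2A + 2A^5 - 2A^9 + 2A^13 - A^17, w = -1
1 component, writhe -1, over 11 crossings
det 11, colorings 3 of 3^11 — not tricolorable
observation: |V(-1)| = 11: so not tricolorable, since 3 does not divide 11


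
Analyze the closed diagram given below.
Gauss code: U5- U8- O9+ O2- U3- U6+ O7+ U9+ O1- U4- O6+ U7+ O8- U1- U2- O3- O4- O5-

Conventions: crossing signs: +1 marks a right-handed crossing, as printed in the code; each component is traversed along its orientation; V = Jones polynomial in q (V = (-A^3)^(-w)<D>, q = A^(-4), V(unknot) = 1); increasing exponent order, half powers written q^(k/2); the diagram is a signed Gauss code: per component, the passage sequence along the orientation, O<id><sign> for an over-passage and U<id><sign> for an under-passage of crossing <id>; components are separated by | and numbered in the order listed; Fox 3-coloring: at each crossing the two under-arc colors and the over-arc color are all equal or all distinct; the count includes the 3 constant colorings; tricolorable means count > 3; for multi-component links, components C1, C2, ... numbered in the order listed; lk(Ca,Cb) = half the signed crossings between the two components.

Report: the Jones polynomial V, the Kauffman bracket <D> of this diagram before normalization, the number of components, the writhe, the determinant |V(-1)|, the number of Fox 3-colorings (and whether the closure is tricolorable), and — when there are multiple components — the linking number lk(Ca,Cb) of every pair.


V(q) = -q^-5 + q^-4 - q^-3 + 2q^-2 - q^-1 + 2 - q
bracket: A^-13 - 2A^-9 + A^-5 - 2A^-1 + A^3 - A^7 + A^11, w = -3
1 component, writhe -3, over 9 crossings
det 9, colorings 9 of 3^9 — tricolorable
observation: V spans 6 powers of q: at least 6 crossings in any diagram


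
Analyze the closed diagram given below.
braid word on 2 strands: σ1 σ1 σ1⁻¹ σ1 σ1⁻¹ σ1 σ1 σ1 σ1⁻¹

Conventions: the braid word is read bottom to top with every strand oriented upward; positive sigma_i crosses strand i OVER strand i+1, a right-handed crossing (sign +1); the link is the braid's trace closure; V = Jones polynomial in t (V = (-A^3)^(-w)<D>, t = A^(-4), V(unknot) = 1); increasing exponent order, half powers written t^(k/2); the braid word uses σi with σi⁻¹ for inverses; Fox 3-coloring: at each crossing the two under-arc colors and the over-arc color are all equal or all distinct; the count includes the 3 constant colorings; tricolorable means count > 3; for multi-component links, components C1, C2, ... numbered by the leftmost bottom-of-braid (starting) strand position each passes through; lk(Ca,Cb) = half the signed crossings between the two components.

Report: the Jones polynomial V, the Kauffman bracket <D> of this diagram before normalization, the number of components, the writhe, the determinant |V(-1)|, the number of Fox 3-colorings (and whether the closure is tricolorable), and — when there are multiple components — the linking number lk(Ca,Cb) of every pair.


V = t + t^3 - t^4
<D> = A^-7 - A^-3 - A^5 (w = +3)
1 component over 9 crossings, w = +3
9 Fox colorings among 3^9, |V(-1)| = 3: tricolorable
why: one generator, power 3: the (2,3) torus pattern


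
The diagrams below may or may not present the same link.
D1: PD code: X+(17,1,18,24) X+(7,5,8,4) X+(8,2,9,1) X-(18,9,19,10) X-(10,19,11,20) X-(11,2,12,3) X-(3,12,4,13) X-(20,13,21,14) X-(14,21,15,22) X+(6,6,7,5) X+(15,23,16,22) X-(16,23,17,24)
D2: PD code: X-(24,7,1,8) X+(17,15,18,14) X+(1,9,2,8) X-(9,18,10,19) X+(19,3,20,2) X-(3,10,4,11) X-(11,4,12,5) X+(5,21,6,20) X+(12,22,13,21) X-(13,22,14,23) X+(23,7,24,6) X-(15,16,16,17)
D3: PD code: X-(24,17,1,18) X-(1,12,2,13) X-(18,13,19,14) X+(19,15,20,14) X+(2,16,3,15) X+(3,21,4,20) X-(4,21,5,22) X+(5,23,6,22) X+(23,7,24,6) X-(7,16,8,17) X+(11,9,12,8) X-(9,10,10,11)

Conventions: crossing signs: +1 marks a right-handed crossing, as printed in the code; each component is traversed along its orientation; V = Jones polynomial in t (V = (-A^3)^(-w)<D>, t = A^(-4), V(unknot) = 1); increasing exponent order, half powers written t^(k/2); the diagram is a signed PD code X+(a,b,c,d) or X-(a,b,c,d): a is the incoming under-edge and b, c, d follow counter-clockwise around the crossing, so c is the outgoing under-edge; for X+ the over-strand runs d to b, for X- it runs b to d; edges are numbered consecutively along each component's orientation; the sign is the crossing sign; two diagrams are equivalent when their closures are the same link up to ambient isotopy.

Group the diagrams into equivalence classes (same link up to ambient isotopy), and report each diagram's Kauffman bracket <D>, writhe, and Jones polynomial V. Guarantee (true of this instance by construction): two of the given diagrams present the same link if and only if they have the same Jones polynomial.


equivalence classes: {D1} | {D2} | {D3}
D1 (bracket A^-2 - A^2 + 2A^6 - A^10 + A^14 - A^18; 12 crossings at w = -2): V = -t^-6 + t^-5 - t^-4 + 2t^-3 - t^-2 + t^-1
V(D2) = -t^-3 + 2t^-2 - 2t^-1 + 3 - 2t + 2t^2 - t^3  (w 0, c 12, <D> = -A^-12 + 2A^-8 - 2A^-4 + 3 - 2A^4 + 2A^8 - A^12)
V(D3) = 1  [12 crossings, <D> = 1, w = 0]
key observation: 3 values of V(t) split the 3 diagrams


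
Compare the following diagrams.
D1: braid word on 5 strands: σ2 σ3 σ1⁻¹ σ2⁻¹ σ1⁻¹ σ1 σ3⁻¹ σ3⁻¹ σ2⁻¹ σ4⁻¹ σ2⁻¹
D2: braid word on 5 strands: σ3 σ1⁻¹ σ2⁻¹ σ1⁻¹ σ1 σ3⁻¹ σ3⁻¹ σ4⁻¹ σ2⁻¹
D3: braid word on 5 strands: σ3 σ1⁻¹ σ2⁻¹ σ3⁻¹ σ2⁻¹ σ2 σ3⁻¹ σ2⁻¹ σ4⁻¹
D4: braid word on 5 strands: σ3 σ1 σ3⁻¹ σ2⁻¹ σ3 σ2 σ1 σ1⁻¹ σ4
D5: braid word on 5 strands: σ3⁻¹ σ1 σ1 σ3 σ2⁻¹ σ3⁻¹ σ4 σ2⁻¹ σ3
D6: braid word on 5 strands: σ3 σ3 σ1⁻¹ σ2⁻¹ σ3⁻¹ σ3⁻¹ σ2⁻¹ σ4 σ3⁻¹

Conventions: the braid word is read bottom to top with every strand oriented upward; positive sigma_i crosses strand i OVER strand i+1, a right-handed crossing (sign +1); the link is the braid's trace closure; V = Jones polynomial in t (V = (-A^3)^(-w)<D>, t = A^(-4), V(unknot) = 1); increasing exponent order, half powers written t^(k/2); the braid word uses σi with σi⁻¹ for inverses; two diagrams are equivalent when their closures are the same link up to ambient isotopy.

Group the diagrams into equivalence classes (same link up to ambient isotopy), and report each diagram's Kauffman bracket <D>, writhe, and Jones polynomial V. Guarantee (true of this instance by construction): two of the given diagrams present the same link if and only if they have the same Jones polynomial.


equivalence classes: {D1, D2, D3, D6} | {D4} | {D5}
D1 (bracket A^-13 - A^-9 + A^-5 + A^3; 11 crossings at w = -5): V = -t^(-9/2) - t^(-5/2) + t^(-3/2) - t^(-1/2)
D2 (bracket A^-13 - A^-9 + A^-5 + A^3; 9 crossings at w = -5): V = -t^(-9/2) - t^(-5/2) + t^(-3/2) - t^(-1/2)
D3 (bracket A^-13 - A^-9 + A^-5 + A^3; 9 crossings at w = -5): V = -t^(-9/2) - t^(-5/2) + t^(-3/2) - t^(-1/2)
V(D4) = -t^(-1/2) - t^(1/2)  [9 crossings, <D> = A^7 + A^11, w = +3]
V(D5) = -t^(1/2) - t^(5/2)  [9 crossings, <D> = A^-7 + A, w = +1]
D6 (bracket A^-7 - A^-3 + A + A^9; 9 crossings at w = -3): V = -t^(-9/2) - t^(-5/2) + t^(-3/2) - t^(-1/2)
key observation: 3 classes among 6 diagrams; unequal V(t) rules out equality


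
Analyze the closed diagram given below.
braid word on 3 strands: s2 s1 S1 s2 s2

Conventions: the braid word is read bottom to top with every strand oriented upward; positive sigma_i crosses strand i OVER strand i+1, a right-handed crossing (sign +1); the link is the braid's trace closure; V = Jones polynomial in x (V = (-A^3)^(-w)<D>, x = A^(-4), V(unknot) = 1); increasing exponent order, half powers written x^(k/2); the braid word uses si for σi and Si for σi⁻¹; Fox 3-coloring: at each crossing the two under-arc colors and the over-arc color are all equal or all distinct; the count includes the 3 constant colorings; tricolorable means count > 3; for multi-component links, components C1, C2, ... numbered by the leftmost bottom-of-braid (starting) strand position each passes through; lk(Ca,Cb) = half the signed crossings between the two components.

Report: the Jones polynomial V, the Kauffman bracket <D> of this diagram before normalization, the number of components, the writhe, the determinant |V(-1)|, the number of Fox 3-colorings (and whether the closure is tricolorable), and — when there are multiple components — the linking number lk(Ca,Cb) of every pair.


V = -x^(1/2) - x^(3/2) - x^(5/2) + x^(9/2)
<D> = -A^-9 + A^-1 + A^3 + A^7 (w = +3)
2 components over 5 crossings, w = +3
lk(C1,C2): 0
27 Fox colorings among 3^6, |V(-1)| = 0: tricolorable
why: w = +3 shifts under R1 moves; the (-A^3)^(-3) factor cancels that in V


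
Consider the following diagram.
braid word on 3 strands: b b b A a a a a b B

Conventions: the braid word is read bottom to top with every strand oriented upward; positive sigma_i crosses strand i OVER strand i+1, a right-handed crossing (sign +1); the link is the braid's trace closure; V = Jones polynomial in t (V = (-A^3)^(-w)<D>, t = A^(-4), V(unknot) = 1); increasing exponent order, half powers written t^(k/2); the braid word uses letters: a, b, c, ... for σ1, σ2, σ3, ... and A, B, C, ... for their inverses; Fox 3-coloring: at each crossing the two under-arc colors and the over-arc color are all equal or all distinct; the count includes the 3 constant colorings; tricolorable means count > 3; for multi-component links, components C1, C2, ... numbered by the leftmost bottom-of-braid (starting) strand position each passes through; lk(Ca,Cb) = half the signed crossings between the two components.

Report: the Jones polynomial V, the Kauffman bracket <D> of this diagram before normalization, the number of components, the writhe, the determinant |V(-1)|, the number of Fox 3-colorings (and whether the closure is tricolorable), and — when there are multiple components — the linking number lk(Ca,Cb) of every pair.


Jones polynomial: V(t) = t^2 + 2t^4 - 2t^5 + t^6 - 2t^7 + t^8
<D> = A^-14 - 2A^-10 + A^-6 - 2A^-2 + 2A^2 + A^10; writhe +6
components 1, writhe +6 (10 crossings)
3-colorings: 27 of 3^10, det 9 — tricolorable
note: w = +6 shifts under R1 moves; the (-A^3)^(-6) factor cancels that in V


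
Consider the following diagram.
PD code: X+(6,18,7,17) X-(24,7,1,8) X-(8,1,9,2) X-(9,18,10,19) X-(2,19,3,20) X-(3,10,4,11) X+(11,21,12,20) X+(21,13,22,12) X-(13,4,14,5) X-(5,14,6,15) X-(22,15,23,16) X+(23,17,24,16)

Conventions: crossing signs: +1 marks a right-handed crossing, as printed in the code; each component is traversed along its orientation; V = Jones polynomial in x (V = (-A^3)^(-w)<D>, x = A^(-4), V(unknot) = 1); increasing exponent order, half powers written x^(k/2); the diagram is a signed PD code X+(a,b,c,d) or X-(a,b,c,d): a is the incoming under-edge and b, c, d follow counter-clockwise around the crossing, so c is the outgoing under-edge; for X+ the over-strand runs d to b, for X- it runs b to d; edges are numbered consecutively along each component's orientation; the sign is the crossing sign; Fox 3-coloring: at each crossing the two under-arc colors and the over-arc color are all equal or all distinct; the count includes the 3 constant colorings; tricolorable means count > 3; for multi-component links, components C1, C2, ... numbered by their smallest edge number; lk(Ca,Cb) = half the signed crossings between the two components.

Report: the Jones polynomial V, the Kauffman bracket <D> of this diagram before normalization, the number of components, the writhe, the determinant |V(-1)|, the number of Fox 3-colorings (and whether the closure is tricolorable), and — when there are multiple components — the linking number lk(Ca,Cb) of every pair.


Jones polynomial: V(x) = -x^-6 + x^-5 - x^-4 + 2x^-3 - x^-2 + x^-1
<D> = A^-8 - A^-4 + 2 - A^4 + A^8 - A^12; writhe -4
components 1, writhe -4 (12 crossings)
3-colorings: 3 of 3^12, det 7 — not tricolorable
note: w = -4 (over 12 crossings) is diagram-only; (-A^3)^(4) removes it from V


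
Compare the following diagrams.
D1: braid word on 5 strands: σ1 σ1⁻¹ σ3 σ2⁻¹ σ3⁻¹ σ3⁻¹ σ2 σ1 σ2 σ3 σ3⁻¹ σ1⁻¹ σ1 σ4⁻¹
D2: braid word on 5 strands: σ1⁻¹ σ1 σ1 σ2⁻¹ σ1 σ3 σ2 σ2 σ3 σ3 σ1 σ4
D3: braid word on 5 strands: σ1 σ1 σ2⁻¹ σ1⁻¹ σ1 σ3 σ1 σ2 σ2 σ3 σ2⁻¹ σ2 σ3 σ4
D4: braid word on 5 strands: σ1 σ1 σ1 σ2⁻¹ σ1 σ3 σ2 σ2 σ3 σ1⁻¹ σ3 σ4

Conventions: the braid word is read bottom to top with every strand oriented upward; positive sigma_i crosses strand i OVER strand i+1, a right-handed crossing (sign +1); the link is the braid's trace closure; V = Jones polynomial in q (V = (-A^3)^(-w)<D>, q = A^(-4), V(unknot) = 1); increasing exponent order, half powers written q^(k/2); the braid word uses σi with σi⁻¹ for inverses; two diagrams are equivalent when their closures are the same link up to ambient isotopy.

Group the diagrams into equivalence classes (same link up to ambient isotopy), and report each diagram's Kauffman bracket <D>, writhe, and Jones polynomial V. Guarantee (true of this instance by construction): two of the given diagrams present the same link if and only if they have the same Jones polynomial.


equivalence classes: {D1} | {D2, D3, D4}
D1 (bracket A^-8 - A^-4 + 1 - A^4 + A^8; 14 crossings at w = 0): V = q^-2 - q^-1 + 1 - q + q^2
V(D2) = q^2 - 2q^3 + 5q^4 - 5q^5 + 6q^6 - 6q^7 + 4q^8 - 3q^9 + q^10  (w +8, c 12, <D> = A^-16 - 3A^-12 + 4A^-8 - 6A^-4 + 6 - 5A^4 + 5A^8 - 2A^12 + A^16)
D3 (bracket A^-16 - 3A^-12 + 4A^-8 - 6A^-4 + 6 - 5A^4 + 5A^8 - 2A^12 + A^16; 14 crossings at w = +8): V = q^2 - 2q^3 + 5q^4 - 5q^5 + 6q^6 - 6q^7 + 4q^8 - 3q^9 + q^10
V(D4) = q^2 - 2q^3 + 5q^4 - 5q^5 + 6q^6 - 6q^7 + 4q^8 - 3q^9 + q^10  [12 crossings, <D> = A^-16 - 3A^-12 + 4A^-8 - 6A^-4 + 6 - 5A^4 + 5A^8 - 2A^12 + A^16, w = +8]
key observation: 2 classes among 4 diagrams; unequal V(q) rules out equality


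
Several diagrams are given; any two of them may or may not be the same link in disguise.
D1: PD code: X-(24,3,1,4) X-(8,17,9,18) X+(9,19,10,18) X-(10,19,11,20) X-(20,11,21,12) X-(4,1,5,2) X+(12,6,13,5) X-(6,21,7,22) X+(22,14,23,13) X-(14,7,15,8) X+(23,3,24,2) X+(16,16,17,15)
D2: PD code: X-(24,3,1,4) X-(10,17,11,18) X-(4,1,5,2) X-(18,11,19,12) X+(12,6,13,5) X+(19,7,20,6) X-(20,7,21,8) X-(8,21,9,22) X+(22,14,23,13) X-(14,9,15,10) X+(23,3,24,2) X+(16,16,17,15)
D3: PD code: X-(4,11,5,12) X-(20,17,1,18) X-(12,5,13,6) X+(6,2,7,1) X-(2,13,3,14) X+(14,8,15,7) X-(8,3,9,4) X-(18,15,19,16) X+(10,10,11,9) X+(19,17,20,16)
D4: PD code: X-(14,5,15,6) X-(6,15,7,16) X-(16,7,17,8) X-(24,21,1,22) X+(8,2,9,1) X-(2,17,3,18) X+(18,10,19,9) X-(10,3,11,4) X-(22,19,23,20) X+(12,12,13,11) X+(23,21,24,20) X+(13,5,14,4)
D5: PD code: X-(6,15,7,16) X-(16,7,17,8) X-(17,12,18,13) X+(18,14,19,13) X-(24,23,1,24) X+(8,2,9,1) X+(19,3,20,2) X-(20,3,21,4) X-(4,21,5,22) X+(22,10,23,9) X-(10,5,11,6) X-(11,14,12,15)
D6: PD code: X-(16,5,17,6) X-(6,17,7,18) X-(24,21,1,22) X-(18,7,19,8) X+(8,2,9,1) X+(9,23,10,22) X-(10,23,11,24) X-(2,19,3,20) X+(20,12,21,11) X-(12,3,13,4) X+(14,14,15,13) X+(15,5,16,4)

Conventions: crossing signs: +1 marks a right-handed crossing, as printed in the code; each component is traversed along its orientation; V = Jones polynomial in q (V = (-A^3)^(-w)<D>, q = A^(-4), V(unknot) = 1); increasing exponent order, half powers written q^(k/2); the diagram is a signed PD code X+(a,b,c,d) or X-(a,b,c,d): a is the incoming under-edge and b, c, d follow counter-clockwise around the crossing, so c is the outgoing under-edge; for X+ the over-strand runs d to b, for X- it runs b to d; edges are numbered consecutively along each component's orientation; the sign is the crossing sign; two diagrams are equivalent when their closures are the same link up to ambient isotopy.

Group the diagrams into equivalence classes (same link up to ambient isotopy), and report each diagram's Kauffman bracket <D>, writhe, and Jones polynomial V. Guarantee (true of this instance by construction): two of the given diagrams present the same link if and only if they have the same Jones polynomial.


grouping into links: {D1, D2, D3, D4, D5, D6}
V(D1) = q^-5 - 2q^-4 + 2q^-3 - 2q^-2 + 2q^-1 - 1 + q  (w -2, c 12, <D> = A^-10 - A^-6 + 2A^-2 - 2A^2 + 2A^6 - 2A^10 + A^14)
V(D2) = q^-5 - 2q^-4 + 2q^-3 - 2q^-2 + 2q^-1 - 1 + q  (w -2, c 12, <D> = A^-10 - A^-6 + 2A^-2 - 2A^2 + 2A^6 - 2A^10 + A^14)
D3 (bracket A^-10 - A^-6 + 2A^-2 - 2A^2 + 2A^6 - 2A^10 + A^14; 10 crossings at w = -2): V = q^-5 - 2q^-4 + 2q^-3 - 2q^-2 + 2q^-1 - 1 + q
V(D4) = q^-5 - 2q^-4 + 2q^-3 - 2q^-2 + 2q^-1 - 1 + q  (w -2, c 12, <D> = A^-10 - A^-6 + 2A^-2 - 2A^2 + 2A^6 - 2A^10 + A^14)
V(D5) = q^-5 - 2q^-4 + 2q^-3 - 2q^-2 + 2q^-1 - 1 + q  [12 crossings, <D> = A^-16 - A^-12 + 2A^-8 - 2A^-4 + 2 - 2A^4 + A^8, w = -4]
V(D6) = q^-5 - 2q^-4 + 2q^-3 - 2q^-2 + 2q^-1 - 1 + q  [12 crossings, <D> = A^-10 - A^-6 + 2A^-2 - 2A^2 + 2A^6 - 2A^10 + A^14, w = -2]
why: one V(q) for all 6 diagrams — one class (guaranteed)


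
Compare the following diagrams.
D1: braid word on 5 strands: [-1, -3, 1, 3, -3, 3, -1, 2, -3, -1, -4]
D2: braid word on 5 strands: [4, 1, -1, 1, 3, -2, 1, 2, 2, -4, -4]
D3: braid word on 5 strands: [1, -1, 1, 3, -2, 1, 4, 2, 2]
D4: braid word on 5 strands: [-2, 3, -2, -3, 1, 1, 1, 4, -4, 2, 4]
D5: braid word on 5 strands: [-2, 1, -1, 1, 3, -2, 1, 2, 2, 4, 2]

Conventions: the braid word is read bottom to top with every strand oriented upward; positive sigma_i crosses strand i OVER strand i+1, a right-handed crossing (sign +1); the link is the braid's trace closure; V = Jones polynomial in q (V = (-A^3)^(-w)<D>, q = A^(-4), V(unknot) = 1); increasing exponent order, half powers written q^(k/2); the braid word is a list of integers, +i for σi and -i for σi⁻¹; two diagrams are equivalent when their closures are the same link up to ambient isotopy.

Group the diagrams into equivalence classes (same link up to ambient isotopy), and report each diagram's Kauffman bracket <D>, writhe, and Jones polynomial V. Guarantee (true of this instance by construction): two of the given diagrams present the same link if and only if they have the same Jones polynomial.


classes: {D1} | {D2, D3, D5} | {D4}
V(D1) = -q^(-5/2) - q^(-1/2)  [11 crossings, <D> = A^-7 + A, w = -3]
V(D2) = -q^(1/2) + q^(3/2) - q^(5/2) - q^(9/2)  (w +3, c 11, <D> = A^-9 + A^-1 - A^3 + A^7)
V(D3) = -q^(1/2) + q^(3/2) - q^(5/2) - q^(9/2)  (w +5, c 9, <D> = A^-3 + A^5 - A^9 + A^13)
V(D4) = -q^(1/2) - q^(3/2) - q^(5/2) + q^(9/2)  [11 crossings, <D> = -A^-9 + A^-1 + A^3 + A^7, w = +3]
D5 (bracket A^-3 + A^5 - A^9 + A^13; 11 crossings at w = +5): V = -q^(1/2) + q^(3/2) - q^(5/2) - q^(9/2)
note: 3 values of V(q) split the 5 diagrams


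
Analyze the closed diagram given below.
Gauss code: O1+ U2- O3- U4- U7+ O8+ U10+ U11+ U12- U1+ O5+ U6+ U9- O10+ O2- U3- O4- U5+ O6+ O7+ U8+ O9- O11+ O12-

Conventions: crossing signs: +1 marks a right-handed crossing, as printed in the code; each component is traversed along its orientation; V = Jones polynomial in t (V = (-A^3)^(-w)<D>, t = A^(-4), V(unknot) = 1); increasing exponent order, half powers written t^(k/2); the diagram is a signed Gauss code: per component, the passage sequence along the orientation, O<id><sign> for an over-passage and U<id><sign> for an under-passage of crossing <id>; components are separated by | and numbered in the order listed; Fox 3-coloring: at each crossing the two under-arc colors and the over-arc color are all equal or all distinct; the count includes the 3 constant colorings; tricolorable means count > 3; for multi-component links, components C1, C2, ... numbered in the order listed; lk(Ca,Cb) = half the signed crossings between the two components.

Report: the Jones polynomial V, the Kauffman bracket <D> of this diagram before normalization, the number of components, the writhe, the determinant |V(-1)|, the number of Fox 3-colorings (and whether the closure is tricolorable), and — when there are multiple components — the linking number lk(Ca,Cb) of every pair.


V = t^-2 - 2t^-1 + 3 - 3t + 4t^2 - 3t^3 + 2t^4 - 2t^5 + t^6
<D> = A^-18 - 2A^-14 + 2A^-10 - 3A^-6 + 4A^-2 - 3A^2 + 3A^6 - 2A^10 + A^14 (w = +2)
1 component over 12 crossings, w = +2
9 Fox colorings among 3^12, |V(-1)| = 21: tricolorable
why: det 21 = |V(-1)|; divisible by 3, so tricolorable


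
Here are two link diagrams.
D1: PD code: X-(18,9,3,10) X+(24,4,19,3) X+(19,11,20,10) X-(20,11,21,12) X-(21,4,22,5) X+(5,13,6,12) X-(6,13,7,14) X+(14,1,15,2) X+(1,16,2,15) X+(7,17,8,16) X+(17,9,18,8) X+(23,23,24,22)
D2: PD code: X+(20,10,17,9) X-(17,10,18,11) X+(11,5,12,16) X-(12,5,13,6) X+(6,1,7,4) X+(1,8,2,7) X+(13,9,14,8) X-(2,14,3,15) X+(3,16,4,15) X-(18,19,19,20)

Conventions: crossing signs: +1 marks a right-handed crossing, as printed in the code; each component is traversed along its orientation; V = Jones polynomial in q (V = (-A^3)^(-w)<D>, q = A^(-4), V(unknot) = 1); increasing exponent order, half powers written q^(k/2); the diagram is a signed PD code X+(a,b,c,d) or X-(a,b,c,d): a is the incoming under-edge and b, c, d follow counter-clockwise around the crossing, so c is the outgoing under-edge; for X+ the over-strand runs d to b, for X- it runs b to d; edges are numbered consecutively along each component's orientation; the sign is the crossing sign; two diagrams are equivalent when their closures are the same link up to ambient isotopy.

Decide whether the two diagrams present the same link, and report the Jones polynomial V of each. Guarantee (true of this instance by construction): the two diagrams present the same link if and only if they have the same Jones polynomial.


equivalent: yes
V(D1) = 1 + q + q^2 + q^3  (w +4, c 12, <D> = 1 + A^4 + A^8 + A^12)
V(D2) = 1 + q + q^2 + q^3  (w +2, c 10, <D> = A^-6 + A^-2 + A^2 + A^6)
why: one V(q) for all 2 diagrams — one class (guaranteed)


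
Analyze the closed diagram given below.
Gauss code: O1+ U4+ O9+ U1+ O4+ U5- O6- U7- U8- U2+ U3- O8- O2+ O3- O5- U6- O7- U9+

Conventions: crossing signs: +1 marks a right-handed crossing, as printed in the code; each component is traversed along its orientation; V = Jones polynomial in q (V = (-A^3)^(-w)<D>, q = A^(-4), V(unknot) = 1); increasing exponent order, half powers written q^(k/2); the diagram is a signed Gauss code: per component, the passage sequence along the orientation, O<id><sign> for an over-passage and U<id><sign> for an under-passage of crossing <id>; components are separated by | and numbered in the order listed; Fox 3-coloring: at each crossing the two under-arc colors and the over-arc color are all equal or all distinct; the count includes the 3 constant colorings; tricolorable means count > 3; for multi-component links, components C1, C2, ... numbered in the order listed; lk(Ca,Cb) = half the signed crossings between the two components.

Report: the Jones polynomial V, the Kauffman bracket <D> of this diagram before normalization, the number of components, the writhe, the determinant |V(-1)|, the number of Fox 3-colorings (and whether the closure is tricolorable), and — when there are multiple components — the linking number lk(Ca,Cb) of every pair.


V = -q^-3 + q^-2 - q^-1 + 3 - q + q^2 - q^3
<D> = A^-15 - A^-11 + A^-7 - 3A^-3 + A - A^5 + A^9 (w = -1)
1 component over 9 crossings, w = -1
27 Fox colorings among 3^9, |V(-1)| = 9: tricolorable
why: V spans 6 powers of q: at least 6 crossings in any diagram


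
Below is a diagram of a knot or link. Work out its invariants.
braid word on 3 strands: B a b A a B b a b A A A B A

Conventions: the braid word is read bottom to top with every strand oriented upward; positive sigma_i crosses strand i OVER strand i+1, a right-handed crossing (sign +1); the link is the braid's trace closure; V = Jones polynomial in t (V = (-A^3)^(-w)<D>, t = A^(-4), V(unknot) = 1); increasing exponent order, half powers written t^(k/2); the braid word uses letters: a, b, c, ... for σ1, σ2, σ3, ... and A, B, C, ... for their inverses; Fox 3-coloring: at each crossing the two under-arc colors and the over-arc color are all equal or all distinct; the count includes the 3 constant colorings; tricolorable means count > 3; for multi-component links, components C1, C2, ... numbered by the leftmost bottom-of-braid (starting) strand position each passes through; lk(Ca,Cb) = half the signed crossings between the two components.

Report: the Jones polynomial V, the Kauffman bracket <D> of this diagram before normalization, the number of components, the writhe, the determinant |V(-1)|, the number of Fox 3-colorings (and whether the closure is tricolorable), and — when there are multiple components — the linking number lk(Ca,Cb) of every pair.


Jones polynomial: V(t) = -t^-4 + t^-3 + t^-1
<D> = A^-2 + A^6 - A^10; writhe -2
components 1, writhe -2 (14 crossings)
3-colorings: 9 of 3^14, det 3 — tricolorable
note: the span of V is 3, forcing >= 3 crossings in any diagram


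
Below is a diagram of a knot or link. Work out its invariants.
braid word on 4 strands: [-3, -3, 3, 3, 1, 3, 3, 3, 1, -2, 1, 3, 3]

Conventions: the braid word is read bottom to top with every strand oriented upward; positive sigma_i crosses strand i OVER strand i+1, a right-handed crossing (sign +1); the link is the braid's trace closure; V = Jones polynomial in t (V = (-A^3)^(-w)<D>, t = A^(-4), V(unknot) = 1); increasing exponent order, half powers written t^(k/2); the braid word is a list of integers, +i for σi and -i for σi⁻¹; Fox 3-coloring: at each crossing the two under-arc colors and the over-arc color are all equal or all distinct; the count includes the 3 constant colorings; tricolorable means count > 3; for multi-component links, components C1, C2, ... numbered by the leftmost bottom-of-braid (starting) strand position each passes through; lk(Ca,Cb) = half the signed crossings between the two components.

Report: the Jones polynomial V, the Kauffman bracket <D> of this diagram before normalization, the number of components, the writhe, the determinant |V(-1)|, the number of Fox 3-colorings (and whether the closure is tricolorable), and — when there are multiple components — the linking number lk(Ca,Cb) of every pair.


V = t^3 + 2t^5 - 2t^6 + 2t^7 - 3t^8 + 2t^9 - 2t^10 + t^11
<D> = -A^-23 + 2A^-19 - 2A^-15 + 3A^-11 - 2A^-7 + 2A^-3 - 2A - A^9 (w = +7)
1 component over 13 crossings, w = +7
9 Fox colorings among 3^13, |V(-1)| = 15: tricolorable
why: V spans 8 powers of t: at least 8 crossings in any diagram


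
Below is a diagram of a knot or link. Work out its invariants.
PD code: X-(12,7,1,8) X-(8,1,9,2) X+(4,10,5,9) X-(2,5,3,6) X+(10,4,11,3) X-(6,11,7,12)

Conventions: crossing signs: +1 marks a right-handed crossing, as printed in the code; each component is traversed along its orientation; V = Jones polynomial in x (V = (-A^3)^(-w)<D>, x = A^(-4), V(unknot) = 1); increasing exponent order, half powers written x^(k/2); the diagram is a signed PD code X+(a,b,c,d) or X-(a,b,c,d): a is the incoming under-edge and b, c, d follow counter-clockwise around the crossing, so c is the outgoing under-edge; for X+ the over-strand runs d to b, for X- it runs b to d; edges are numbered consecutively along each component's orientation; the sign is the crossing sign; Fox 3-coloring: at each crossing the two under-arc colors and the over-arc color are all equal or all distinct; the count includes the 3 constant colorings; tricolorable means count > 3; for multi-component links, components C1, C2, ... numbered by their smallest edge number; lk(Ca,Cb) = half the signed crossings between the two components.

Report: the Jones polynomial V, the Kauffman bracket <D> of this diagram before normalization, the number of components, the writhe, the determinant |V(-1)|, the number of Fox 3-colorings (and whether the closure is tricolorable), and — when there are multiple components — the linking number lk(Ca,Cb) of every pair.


V = x^-5 - 2x^-4 + 2x^-3 - 2x^-2 + 2x^-1 - 1 + x
<D> = A^-10 - A^-6 + 2A^-2 - 2A^2 + 2A^6 - 2A^10 + A^14 (w = -2)
1 component over 6 crossings, w = -2
3 Fox colorings among 3^6, |V(-1)| = 11: not tricolorable
why: w = -2 (over 6 crossings) is diagram-only; (-A^3)^(2) removes it from V


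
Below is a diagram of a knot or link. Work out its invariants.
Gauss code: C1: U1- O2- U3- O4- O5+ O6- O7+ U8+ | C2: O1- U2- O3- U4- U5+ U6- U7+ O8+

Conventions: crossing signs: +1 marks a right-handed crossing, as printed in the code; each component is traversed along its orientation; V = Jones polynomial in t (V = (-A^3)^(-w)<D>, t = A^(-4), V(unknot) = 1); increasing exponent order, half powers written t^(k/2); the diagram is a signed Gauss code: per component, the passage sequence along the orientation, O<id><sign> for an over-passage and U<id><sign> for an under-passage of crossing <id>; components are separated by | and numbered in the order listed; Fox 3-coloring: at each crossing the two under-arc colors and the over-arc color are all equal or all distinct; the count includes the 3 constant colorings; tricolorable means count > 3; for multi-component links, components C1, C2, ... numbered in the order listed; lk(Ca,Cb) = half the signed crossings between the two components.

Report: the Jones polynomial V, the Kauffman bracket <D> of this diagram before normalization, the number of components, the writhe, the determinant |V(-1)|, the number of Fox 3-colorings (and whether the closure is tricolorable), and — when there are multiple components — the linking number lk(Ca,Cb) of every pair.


Jones polynomial: V(t) = -t^(-5/2) - t^(-1/2)
<D> = -A^-4 - A^4; writhe -2
components 2, writhe -2 (8 crossings)
linking number lk(C1,C2) = -1
3-colorings: 3 of 3^8, det 2 — not tricolorable
note: |V(-1)| = 2: so not tricolorable, since 3 does not divide 2


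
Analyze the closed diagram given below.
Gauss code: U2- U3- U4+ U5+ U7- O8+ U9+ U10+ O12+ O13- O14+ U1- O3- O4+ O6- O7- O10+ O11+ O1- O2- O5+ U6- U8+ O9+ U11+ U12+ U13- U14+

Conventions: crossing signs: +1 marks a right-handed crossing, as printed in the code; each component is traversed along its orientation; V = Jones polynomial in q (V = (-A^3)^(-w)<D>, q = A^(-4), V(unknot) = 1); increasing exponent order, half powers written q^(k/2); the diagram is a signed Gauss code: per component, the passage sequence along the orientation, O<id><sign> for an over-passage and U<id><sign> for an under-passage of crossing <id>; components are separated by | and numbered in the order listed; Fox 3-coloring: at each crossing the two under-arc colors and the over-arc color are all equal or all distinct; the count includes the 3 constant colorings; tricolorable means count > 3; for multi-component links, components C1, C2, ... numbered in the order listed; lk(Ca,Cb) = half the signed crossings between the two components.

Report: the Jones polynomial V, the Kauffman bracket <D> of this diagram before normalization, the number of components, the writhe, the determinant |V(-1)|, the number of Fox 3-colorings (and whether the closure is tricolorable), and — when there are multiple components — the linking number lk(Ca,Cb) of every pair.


V(q) = q + q^3 - q^4
bracket: -A^-10 + A^-6 + A^2, w = +2
1 component, writhe +2, over 14 crossings
det 3, colorings 9 of 3^14 — tricolorable
observation: w = +2 shifts under R1 moves; the (-A^3)^(-2) factor cancels that in V
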